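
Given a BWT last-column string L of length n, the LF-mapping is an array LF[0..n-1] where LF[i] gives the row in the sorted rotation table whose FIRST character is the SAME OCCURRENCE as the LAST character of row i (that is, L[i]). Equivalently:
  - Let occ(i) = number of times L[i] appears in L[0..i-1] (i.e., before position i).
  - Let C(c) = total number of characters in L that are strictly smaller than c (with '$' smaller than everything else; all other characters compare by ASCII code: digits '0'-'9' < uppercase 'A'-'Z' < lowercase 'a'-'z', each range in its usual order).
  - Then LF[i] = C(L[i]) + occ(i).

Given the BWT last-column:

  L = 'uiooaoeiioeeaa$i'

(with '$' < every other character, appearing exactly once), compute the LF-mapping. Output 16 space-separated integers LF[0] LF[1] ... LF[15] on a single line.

Answer: 15 7 11 12 1 13 4 8 9 14 5 6 2 3 0 10

Derivation:
Char counts: '$':1, 'a':3, 'e':3, 'i':4, 'o':4, 'u':1
C (first-col start): C('$')=0, C('a')=1, C('e')=4, C('i')=7, C('o')=11, C('u')=15
L[0]='u': occ=0, LF[0]=C('u')+0=15+0=15
L[1]='i': occ=0, LF[1]=C('i')+0=7+0=7
L[2]='o': occ=0, LF[2]=C('o')+0=11+0=11
L[3]='o': occ=1, LF[3]=C('o')+1=11+1=12
L[4]='a': occ=0, LF[4]=C('a')+0=1+0=1
L[5]='o': occ=2, LF[5]=C('o')+2=11+2=13
L[6]='e': occ=0, LF[6]=C('e')+0=4+0=4
L[7]='i': occ=1, LF[7]=C('i')+1=7+1=8
L[8]='i': occ=2, LF[8]=C('i')+2=7+2=9
L[9]='o': occ=3, LF[9]=C('o')+3=11+3=14
L[10]='e': occ=1, LF[10]=C('e')+1=4+1=5
L[11]='e': occ=2, LF[11]=C('e')+2=4+2=6
L[12]='a': occ=1, LF[12]=C('a')+1=1+1=2
L[13]='a': occ=2, LF[13]=C('a')+2=1+2=3
L[14]='$': occ=0, LF[14]=C('$')+0=0+0=0
L[15]='i': occ=3, LF[15]=C('i')+3=7+3=10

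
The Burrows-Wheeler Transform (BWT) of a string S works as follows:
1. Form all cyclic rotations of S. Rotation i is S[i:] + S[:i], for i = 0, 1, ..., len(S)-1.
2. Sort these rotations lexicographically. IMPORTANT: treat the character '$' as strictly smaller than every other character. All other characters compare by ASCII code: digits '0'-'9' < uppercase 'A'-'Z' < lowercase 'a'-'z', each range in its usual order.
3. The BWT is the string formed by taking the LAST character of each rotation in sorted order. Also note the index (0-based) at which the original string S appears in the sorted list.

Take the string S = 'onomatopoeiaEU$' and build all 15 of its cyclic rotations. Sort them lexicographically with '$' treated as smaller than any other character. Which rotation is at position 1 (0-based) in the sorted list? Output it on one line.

All 15 rotations (rotation i = S[i:]+S[:i]):
  rot[0] = onomatopoeiaEU$
  rot[1] = nomatopoeiaEU$o
  rot[2] = omatopoeiaEU$on
  rot[3] = matopoeiaEU$ono
  rot[4] = atopoeiaEU$onom
  rot[5] = topoeiaEU$onoma
  rot[6] = opoeiaEU$onomat
  rot[7] = poeiaEU$onomato
  rot[8] = oeiaEU$onomatop
  rot[9] = eiaEU$onomatopo
  rot[10] = iaEU$onomatopoe
  rot[11] = aEU$onomatopoei
  rot[12] = EU$onomatopoeia
  rot[13] = U$onomatopoeiaE
  rot[14] = $onomatopoeiaEU
Sorted (with $ < everything):
  sorted[0] = $onomatopoeiaEU
  sorted[1] = EU$onomatopoeia
  sorted[2] = U$onomatopoeiaE
  sorted[3] = aEU$onomatopoei
  sorted[4] = atopoeiaEU$onom
  sorted[5] = eiaEU$onomatopo
  sorted[6] = iaEU$onomatopoe
  sorted[7] = matopoeiaEU$ono
  sorted[8] = nomatopoeiaEU$o
  sorted[9] = oeiaEU$onomatop
  sorted[10] = omatopoeiaEU$on
  sorted[11] = onomatopoeiaEU$
  sorted[12] = opoeiaEU$onomat
  sorted[13] = poeiaEU$onomato
  sorted[14] = topoeiaEU$onoma
sorted[1] = EU$onomatopoeia

Answer: EU$onomatopoeia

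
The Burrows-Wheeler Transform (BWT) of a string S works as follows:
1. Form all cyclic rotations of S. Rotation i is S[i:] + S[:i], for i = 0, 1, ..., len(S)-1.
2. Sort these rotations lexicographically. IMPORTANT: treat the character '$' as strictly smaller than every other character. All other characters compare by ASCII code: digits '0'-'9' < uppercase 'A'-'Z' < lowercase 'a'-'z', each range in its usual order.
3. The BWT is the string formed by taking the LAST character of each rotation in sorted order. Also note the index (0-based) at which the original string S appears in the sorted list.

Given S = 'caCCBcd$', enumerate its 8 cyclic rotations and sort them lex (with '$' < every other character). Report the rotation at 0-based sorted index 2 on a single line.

All 8 rotations (rotation i = S[i:]+S[:i]):
  rot[0] = caCCBcd$
  rot[1] = aCCBcd$c
  rot[2] = CCBcd$ca
  rot[3] = CBcd$caC
  rot[4] = Bcd$caCC
  rot[5] = cd$caCCB
  rot[6] = d$caCCBc
  rot[7] = $caCCBcd
Sorted (with $ < everything):
  sorted[0] = $caCCBcd
  sorted[1] = Bcd$caCC
  sorted[2] = CBcd$caC
  sorted[3] = CCBcd$ca
  sorted[4] = aCCBcd$c
  sorted[5] = caCCBcd$
  sorted[6] = cd$caCCB
  sorted[7] = d$caCCBc
sorted[2] = CBcd$caC

Answer: CBcd$caC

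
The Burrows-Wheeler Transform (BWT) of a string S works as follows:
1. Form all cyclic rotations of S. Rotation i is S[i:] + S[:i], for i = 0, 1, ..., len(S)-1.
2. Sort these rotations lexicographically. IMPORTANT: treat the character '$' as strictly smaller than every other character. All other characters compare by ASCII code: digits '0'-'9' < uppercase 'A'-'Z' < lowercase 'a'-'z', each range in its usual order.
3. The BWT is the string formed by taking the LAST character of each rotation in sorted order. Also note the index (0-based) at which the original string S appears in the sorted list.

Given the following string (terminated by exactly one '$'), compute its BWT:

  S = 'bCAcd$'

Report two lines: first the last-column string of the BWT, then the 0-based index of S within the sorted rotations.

All 6 rotations (rotation i = S[i:]+S[:i]):
  rot[0] = bCAcd$
  rot[1] = CAcd$b
  rot[2] = Acd$bC
  rot[3] = cd$bCA
  rot[4] = d$bCAc
  rot[5] = $bCAcd
Sorted (with $ < everything):
  sorted[0] = $bCAcd  (last char: 'd')
  sorted[1] = Acd$bC  (last char: 'C')
  sorted[2] = CAcd$b  (last char: 'b')
  sorted[3] = bCAcd$  (last char: '$')
  sorted[4] = cd$bCA  (last char: 'A')
  sorted[5] = d$bCAc  (last char: 'c')
Last column: dCb$Ac
Original string S is at sorted index 3

Answer: dCb$Ac
3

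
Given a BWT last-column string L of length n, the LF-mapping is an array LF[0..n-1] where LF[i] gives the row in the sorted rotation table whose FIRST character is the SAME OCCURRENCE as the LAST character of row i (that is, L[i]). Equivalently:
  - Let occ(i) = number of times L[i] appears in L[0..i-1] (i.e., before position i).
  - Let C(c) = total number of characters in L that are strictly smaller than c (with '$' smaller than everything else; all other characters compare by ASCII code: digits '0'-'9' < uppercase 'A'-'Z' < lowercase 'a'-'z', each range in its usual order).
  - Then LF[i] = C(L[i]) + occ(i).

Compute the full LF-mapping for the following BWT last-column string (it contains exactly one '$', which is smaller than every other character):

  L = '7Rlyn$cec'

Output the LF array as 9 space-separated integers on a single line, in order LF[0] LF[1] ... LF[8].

Char counts: '$':1, '7':1, 'R':1, 'c':2, 'e':1, 'l':1, 'n':1, 'y':1
C (first-col start): C('$')=0, C('7')=1, C('R')=2, C('c')=3, C('e')=5, C('l')=6, C('n')=7, C('y')=8
L[0]='7': occ=0, LF[0]=C('7')+0=1+0=1
L[1]='R': occ=0, LF[1]=C('R')+0=2+0=2
L[2]='l': occ=0, LF[2]=C('l')+0=6+0=6
L[3]='y': occ=0, LF[3]=C('y')+0=8+0=8
L[4]='n': occ=0, LF[4]=C('n')+0=7+0=7
L[5]='$': occ=0, LF[5]=C('$')+0=0+0=0
L[6]='c': occ=0, LF[6]=C('c')+0=3+0=3
L[7]='e': occ=0, LF[7]=C('e')+0=5+0=5
L[8]='c': occ=1, LF[8]=C('c')+1=3+1=4

Answer: 1 2 6 8 7 0 3 5 4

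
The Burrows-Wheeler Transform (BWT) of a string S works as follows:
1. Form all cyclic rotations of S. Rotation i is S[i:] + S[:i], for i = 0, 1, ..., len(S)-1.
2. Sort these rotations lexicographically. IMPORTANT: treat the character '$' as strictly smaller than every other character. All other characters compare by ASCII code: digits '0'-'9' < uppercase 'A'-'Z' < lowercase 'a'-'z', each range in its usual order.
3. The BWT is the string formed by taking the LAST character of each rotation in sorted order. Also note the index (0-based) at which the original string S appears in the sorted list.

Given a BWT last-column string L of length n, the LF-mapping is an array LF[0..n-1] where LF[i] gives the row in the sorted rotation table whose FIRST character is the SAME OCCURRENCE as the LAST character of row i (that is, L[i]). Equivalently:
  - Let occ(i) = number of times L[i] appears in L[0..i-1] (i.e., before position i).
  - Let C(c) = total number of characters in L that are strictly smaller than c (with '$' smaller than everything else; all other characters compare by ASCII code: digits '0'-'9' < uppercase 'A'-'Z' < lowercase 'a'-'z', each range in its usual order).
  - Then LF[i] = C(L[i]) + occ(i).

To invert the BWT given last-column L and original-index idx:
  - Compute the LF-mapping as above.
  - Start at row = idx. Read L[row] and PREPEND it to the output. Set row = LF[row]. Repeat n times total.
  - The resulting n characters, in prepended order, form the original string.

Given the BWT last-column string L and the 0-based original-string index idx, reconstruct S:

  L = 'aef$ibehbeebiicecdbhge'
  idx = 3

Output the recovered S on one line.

LF mapping: 1 9 15 0 19 2 10 17 3 11 12 4 20 21 6 13 7 8 5 18 16 14
Walk LF starting at row 3, prepending L[row]:
  step 1: row=3, L[3]='$', prepend. Next row=LF[3]=0
  step 2: row=0, L[0]='a', prepend. Next row=LF[0]=1
  step 3: row=1, L[1]='e', prepend. Next row=LF[1]=9
  step 4: row=9, L[9]='e', prepend. Next row=LF[9]=11
  step 5: row=11, L[11]='b', prepend. Next row=LF[11]=4
  step 6: row=4, L[4]='i', prepend. Next row=LF[4]=19
  step 7: row=19, L[19]='h', prepend. Next row=LF[19]=18
  step 8: row=18, L[18]='b', prepend. Next row=LF[18]=5
  step 9: row=5, L[5]='b', prepend. Next row=LF[5]=2
  step 10: row=2, L[2]='f', prepend. Next row=LF[2]=15
  step 11: row=15, L[15]='e', prepend. Next row=LF[15]=13
  step 12: row=13, L[13]='i', prepend. Next row=LF[13]=21
  step 13: row=21, L[21]='e', prepend. Next row=LF[21]=14
  step 14: row=14, L[14]='c', prepend. Next row=LF[14]=6
  step 15: row=6, L[6]='e', prepend. Next row=LF[6]=10
  step 16: row=10, L[10]='e', prepend. Next row=LF[10]=12
  step 17: row=12, L[12]='i', prepend. Next row=LF[12]=20
  step 18: row=20, L[20]='g', prepend. Next row=LF[20]=16
  step 19: row=16, L[16]='c', prepend. Next row=LF[16]=7
  step 20: row=7, L[7]='h', prepend. Next row=LF[7]=17
  step 21: row=17, L[17]='d', prepend. Next row=LF[17]=8
  step 22: row=8, L[8]='b', prepend. Next row=LF[8]=3
Reversed output: bdhcgieeceiefbbhibeea$

Answer: bdhcgieeceiefbbhibeea$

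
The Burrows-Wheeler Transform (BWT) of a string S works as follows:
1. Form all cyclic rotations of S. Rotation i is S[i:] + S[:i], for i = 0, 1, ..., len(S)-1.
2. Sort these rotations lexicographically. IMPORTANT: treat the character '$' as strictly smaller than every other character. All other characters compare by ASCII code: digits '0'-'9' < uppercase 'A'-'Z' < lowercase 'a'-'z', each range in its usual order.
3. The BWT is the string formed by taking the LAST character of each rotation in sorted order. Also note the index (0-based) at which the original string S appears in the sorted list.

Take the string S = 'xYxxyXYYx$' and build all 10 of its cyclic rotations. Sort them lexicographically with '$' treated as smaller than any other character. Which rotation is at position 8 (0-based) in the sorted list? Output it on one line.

Answer: xyXYYx$xYx

Derivation:
All 10 rotations (rotation i = S[i:]+S[:i]):
  rot[0] = xYxxyXYYx$
  rot[1] = YxxyXYYx$x
  rot[2] = xxyXYYx$xY
  rot[3] = xyXYYx$xYx
  rot[4] = yXYYx$xYxx
  rot[5] = XYYx$xYxxy
  rot[6] = YYx$xYxxyX
  rot[7] = Yx$xYxxyXY
  rot[8] = x$xYxxyXYY
  rot[9] = $xYxxyXYYx
Sorted (with $ < everything):
  sorted[0] = $xYxxyXYYx
  sorted[1] = XYYx$xYxxy
  sorted[2] = YYx$xYxxyX
  sorted[3] = Yx$xYxxyXY
  sorted[4] = YxxyXYYx$x
  sorted[5] = x$xYxxyXYY
  sorted[6] = xYxxyXYYx$
  sorted[7] = xxyXYYx$xY
  sorted[8] = xyXYYx$xYx
  sorted[9] = yXYYx$xYxx
sorted[8] = xyXYYx$xYx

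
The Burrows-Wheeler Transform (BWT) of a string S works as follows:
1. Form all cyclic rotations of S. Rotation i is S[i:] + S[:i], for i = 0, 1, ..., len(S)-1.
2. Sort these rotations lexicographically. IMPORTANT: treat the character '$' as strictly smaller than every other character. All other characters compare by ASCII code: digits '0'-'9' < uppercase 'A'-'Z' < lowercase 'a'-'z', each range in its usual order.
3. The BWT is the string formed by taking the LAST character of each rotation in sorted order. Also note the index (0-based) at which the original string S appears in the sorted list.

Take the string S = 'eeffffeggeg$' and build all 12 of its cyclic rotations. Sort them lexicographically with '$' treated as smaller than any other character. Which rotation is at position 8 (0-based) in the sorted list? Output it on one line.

All 12 rotations (rotation i = S[i:]+S[:i]):
  rot[0] = eeffffeggeg$
  rot[1] = effffeggeg$e
  rot[2] = ffffeggeg$ee
  rot[3] = fffeggeg$eef
  rot[4] = ffeggeg$eeff
  rot[5] = feggeg$eefff
  rot[6] = eggeg$eeffff
  rot[7] = ggeg$eeffffe
  rot[8] = geg$eeffffeg
  rot[9] = eg$eeffffegg
  rot[10] = g$eeffffegge
  rot[11] = $eeffffeggeg
Sorted (with $ < everything):
  sorted[0] = $eeffffeggeg
  sorted[1] = eeffffeggeg$
  sorted[2] = effffeggeg$e
  sorted[3] = eg$eeffffegg
  sorted[4] = eggeg$eeffff
  sorted[5] = feggeg$eefff
  sorted[6] = ffeggeg$eeff
  sorted[7] = fffeggeg$eef
  sorted[8] = ffffeggeg$ee
  sorted[9] = g$eeffffegge
  sorted[10] = geg$eeffffeg
  sorted[11] = ggeg$eeffffe
sorted[8] = ffffeggeg$ee

Answer: ffffeggeg$ee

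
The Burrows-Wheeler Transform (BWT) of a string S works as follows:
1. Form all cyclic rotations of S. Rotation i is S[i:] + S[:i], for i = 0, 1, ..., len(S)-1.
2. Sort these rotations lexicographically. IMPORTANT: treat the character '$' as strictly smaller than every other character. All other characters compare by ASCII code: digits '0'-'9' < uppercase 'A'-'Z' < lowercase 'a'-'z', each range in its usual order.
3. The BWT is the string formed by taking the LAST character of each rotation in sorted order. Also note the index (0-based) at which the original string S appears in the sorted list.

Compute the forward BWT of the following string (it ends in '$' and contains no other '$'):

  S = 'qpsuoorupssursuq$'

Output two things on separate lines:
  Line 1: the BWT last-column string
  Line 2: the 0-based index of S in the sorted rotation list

Answer: quouqu$uopprssrss
6

Derivation:
All 17 rotations (rotation i = S[i:]+S[:i]):
  rot[0] = qpsuoorupssursuq$
  rot[1] = psuoorupssursuq$q
  rot[2] = suoorupssursuq$qp
  rot[3] = uoorupssursuq$qps
  rot[4] = oorupssursuq$qpsu
  rot[5] = orupssursuq$qpsuo
  rot[6] = rupssursuq$qpsuoo
  rot[7] = upssursuq$qpsuoor
  rot[8] = pssursuq$qpsuooru
  rot[9] = ssursuq$qpsuoorup
  rot[10] = sursuq$qpsuoorups
  rot[11] = ursuq$qpsuoorupss
  rot[12] = rsuq$qpsuoorupssu
  rot[13] = suq$qpsuoorupssur
  rot[14] = uq$qpsuoorupssurs
  rot[15] = q$qpsuoorupssursu
  rot[16] = $qpsuoorupssursuq
Sorted (with $ < everything):
  sorted[0] = $qpsuoorupssursuq  (last char: 'q')
  sorted[1] = oorupssursuq$qpsu  (last char: 'u')
  sorted[2] = orupssursuq$qpsuo  (last char: 'o')
  sorted[3] = pssursuq$qpsuooru  (last char: 'u')
  sorted[4] = psuoorupssursuq$q  (last char: 'q')
  sorted[5] = q$qpsuoorupssursu  (last char: 'u')
  sorted[6] = qpsuoorupssursuq$  (last char: '$')
  sorted[7] = rsuq$qpsuoorupssu  (last char: 'u')
  sorted[8] = rupssursuq$qpsuoo  (last char: 'o')
  sorted[9] = ssursuq$qpsuoorup  (last char: 'p')
  sorted[10] = suoorupssursuq$qp  (last char: 'p')
  sorted[11] = suq$qpsuoorupssur  (last char: 'r')
  sorted[12] = sursuq$qpsuoorups  (last char: 's')
  sorted[13] = uoorupssursuq$qps  (last char: 's')
  sorted[14] = upssursuq$qpsuoor  (last char: 'r')
  sorted[15] = uq$qpsuoorupssurs  (last char: 's')
  sorted[16] = ursuq$qpsuoorupss  (last char: 's')
Last column: quouqu$uopprssrss
Original string S is at sorted index 6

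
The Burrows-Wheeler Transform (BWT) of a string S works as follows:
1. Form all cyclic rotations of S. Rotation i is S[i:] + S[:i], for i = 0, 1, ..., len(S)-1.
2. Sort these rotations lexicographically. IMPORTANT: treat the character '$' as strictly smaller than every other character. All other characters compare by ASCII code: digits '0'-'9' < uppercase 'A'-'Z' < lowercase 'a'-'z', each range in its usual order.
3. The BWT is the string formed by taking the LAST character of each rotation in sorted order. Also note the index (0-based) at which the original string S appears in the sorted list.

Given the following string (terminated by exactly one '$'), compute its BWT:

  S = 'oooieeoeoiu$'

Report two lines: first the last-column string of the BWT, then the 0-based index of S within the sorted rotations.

All 12 rotations (rotation i = S[i:]+S[:i]):
  rot[0] = oooieeoeoiu$
  rot[1] = ooieeoeoiu$o
  rot[2] = oieeoeoiu$oo
  rot[3] = ieeoeoiu$ooo
  rot[4] = eeoeoiu$oooi
  rot[5] = eoeoiu$oooie
  rot[6] = oeoiu$oooiee
  rot[7] = eoiu$oooieeo
  rot[8] = oiu$oooieeoe
  rot[9] = iu$oooieeoeo
  rot[10] = u$oooieeoeoi
  rot[11] = $oooieeoeoiu
Sorted (with $ < everything):
  sorted[0] = $oooieeoeoiu  (last char: 'u')
  sorted[1] = eeoeoiu$oooi  (last char: 'i')
  sorted[2] = eoeoiu$oooie  (last char: 'e')
  sorted[3] = eoiu$oooieeo  (last char: 'o')
  sorted[4] = ieeoeoiu$ooo  (last char: 'o')
  sorted[5] = iu$oooieeoeo  (last char: 'o')
  sorted[6] = oeoiu$oooiee  (last char: 'e')
  sorted[7] = oieeoeoiu$oo  (last char: 'o')
  sorted[8] = oiu$oooieeoe  (last char: 'e')
  sorted[9] = ooieeoeoiu$o  (last char: 'o')
  sorted[10] = oooieeoeoiu$  (last char: '$')
  sorted[11] = u$oooieeoeoi  (last char: 'i')
Last column: uieoooeoeo$i
Original string S is at sorted index 10

Answer: uieoooeoeo$i
10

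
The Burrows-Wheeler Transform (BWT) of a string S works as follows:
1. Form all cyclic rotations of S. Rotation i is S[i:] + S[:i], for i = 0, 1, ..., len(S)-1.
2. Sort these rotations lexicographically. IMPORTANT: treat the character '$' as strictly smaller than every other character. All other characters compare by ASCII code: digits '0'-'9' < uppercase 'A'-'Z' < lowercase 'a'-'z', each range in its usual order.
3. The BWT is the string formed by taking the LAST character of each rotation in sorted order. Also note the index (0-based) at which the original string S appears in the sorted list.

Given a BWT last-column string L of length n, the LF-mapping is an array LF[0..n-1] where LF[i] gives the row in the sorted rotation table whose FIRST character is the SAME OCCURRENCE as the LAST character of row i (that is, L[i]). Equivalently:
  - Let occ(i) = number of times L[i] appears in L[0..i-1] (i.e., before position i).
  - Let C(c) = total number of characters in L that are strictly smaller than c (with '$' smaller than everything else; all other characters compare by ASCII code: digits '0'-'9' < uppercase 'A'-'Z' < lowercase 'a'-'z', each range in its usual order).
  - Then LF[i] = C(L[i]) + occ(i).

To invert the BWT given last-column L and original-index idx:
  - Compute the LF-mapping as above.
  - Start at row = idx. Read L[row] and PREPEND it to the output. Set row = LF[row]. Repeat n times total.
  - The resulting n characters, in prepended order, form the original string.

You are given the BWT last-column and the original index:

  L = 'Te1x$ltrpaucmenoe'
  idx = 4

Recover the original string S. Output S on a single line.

LF mapping: 2 5 1 16 0 8 14 13 12 3 15 4 9 6 10 11 7
Walk LF starting at row 4, prepending L[row]:
  step 1: row=4, L[4]='$', prepend. Next row=LF[4]=0
  step 2: row=0, L[0]='T', prepend. Next row=LF[0]=2
  step 3: row=2, L[2]='1', prepend. Next row=LF[2]=1
  step 4: row=1, L[1]='e', prepend. Next row=LF[1]=5
  step 5: row=5, L[5]='l', prepend. Next row=LF[5]=8
  step 6: row=8, L[8]='p', prepend. Next row=LF[8]=12
  step 7: row=12, L[12]='m', prepend. Next row=LF[12]=9
  step 8: row=9, L[9]='a', prepend. Next row=LF[9]=3
  step 9: row=3, L[3]='x', prepend. Next row=LF[3]=16
  step 10: row=16, L[16]='e', prepend. Next row=LF[16]=7
  step 11: row=7, L[7]='r', prepend. Next row=LF[7]=13
  step 12: row=13, L[13]='e', prepend. Next row=LF[13]=6
  step 13: row=6, L[6]='t', prepend. Next row=LF[6]=14
  step 14: row=14, L[14]='n', prepend. Next row=LF[14]=10
  step 15: row=10, L[10]='u', prepend. Next row=LF[10]=15
  step 16: row=15, L[15]='o', prepend. Next row=LF[15]=11
  step 17: row=11, L[11]='c', prepend. Next row=LF[11]=4
Reversed output: counterexample1T$

Answer: counterexample1T$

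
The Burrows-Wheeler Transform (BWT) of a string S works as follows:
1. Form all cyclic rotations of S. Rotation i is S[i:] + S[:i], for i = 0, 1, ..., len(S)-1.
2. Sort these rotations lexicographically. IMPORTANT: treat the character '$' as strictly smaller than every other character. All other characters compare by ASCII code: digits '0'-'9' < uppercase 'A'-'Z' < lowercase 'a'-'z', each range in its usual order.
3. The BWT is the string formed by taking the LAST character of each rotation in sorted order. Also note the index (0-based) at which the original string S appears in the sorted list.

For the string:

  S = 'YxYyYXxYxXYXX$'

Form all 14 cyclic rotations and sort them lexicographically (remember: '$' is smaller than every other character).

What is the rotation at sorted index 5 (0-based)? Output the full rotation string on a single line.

All 14 rotations (rotation i = S[i:]+S[:i]):
  rot[0] = YxYyYXxYxXYXX$
  rot[1] = xYyYXxYxXYXX$Y
  rot[2] = YyYXxYxXYXX$Yx
  rot[3] = yYXxYxXYXX$YxY
  rot[4] = YXxYxXYXX$YxYy
  rot[5] = XxYxXYXX$YxYyY
  rot[6] = xYxXYXX$YxYyYX
  rot[7] = YxXYXX$YxYyYXx
  rot[8] = xXYXX$YxYyYXxY
  rot[9] = XYXX$YxYyYXxYx
  rot[10] = YXX$YxYyYXxYxX
  rot[11] = XX$YxYyYXxYxXY
  rot[12] = X$YxYyYXxYxXYX
  rot[13] = $YxYyYXxYxXYXX
Sorted (with $ < everything):
  sorted[0] = $YxYyYXxYxXYXX
  sorted[1] = X$YxYyYXxYxXYX
  sorted[2] = XX$YxYyYXxYxXY
  sorted[3] = XYXX$YxYyYXxYx
  sorted[4] = XxYxXYXX$YxYyY
  sorted[5] = YXX$YxYyYXxYxX
  sorted[6] = YXxYxXYXX$YxYy
  sorted[7] = YxXYXX$YxYyYXx
  sorted[8] = YxYyYXxYxXYXX$
  sorted[9] = YyYXxYxXYXX$Yx
  sorted[10] = xXYXX$YxYyYXxY
  sorted[11] = xYxXYXX$YxYyYX
  sorted[12] = xYyYXxYxXYXX$Y
  sorted[13] = yYXxYxXYXX$YxY
sorted[5] = YXX$YxYyYXxYxX

Answer: YXX$YxYyYXxYxX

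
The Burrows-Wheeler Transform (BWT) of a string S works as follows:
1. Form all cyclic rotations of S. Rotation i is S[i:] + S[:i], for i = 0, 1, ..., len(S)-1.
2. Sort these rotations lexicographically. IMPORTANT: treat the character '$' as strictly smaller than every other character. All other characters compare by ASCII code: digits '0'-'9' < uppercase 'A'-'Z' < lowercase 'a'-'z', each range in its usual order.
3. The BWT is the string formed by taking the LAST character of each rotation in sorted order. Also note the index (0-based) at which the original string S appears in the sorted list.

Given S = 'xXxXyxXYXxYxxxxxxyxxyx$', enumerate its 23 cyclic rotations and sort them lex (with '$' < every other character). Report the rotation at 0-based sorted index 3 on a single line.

All 23 rotations (rotation i = S[i:]+S[:i]):
  rot[0] = xXxXyxXYXxYxxxxxxyxxyx$
  rot[1] = XxXyxXYXxYxxxxxxyxxyx$x
  rot[2] = xXyxXYXxYxxxxxxyxxyx$xX
  rot[3] = XyxXYXxYxxxxxxyxxyx$xXx
  rot[4] = yxXYXxYxxxxxxyxxyx$xXxX
  rot[5] = xXYXxYxxxxxxyxxyx$xXxXy
  rot[6] = XYXxYxxxxxxyxxyx$xXxXyx
  rot[7] = YXxYxxxxxxyxxyx$xXxXyxX
  rot[8] = XxYxxxxxxyxxyx$xXxXyxXY
  rot[9] = xYxxxxxxyxxyx$xXxXyxXYX
  rot[10] = Yxxxxxxyxxyx$xXxXyxXYXx
  rot[11] = xxxxxxyxxyx$xXxXyxXYXxY
  rot[12] = xxxxxyxxyx$xXxXyxXYXxYx
  rot[13] = xxxxyxxyx$xXxXyxXYXxYxx
  rot[14] = xxxyxxyx$xXxXyxXYXxYxxx
  rot[15] = xxyxxyx$xXxXyxXYXxYxxxx
  rot[16] = xyxxyx$xXxXyxXYXxYxxxxx
  rot[17] = yxxyx$xXxXyxXYXxYxxxxxx
  rot[18] = xxyx$xXxXyxXYXxYxxxxxxy
  rot[19] = xyx$xXxXyxXYXxYxxxxxxyx
  rot[20] = yx$xXxXyxXYXxYxxxxxxyxx
  rot[21] = x$xXxXyxXYXxYxxxxxxyxxy
  rot[22] = $xXxXyxXYXxYxxxxxxyxxyx
Sorted (with $ < everything):
  sorted[0] = $xXxXyxXYXxYxxxxxxyxxyx
  sorted[1] = XYXxYxxxxxxyxxyx$xXxXyx
  sorted[2] = XxXyxXYXxYxxxxxxyxxyx$x
  sorted[3] = XxYxxxxxxyxxyx$xXxXyxXY
  sorted[4] = XyxXYXxYxxxxxxyxxyx$xXx
  sorted[5] = YXxYxxxxxxyxxyx$xXxXyxX
  sorted[6] = Yxxxxxxyxxyx$xXxXyxXYXx
  sorted[7] = x$xXxXyxXYXxYxxxxxxyxxy
  sorted[8] = xXYXxYxxxxxxyxxyx$xXxXy
  sorted[9] = xXxXyxXYXxYxxxxxxyxxyx$
  sorted[10] = xXyxXYXxYxxxxxxyxxyx$xX
  sorted[11] = xYxxxxxxyxxyx$xXxXyxXYX
  sorted[12] = xxxxxxyxxyx$xXxXyxXYXxY
  sorted[13] = xxxxxyxxyx$xXxXyxXYXxYx
  sorted[14] = xxxxyxxyx$xXxXyxXYXxYxx
  sorted[15] = xxxyxxyx$xXxXyxXYXxYxxx
  sorted[16] = xxyx$xXxXyxXYXxYxxxxxxy
  sorted[17] = xxyxxyx$xXxXyxXYXxYxxxx
  sorted[18] = xyx$xXxXyxXYXxYxxxxxxyx
  sorted[19] = xyxxyx$xXxXyxXYXxYxxxxx
  sorted[20] = yx$xXxXyxXYXxYxxxxxxyxx
  sorted[21] = yxXYXxYxxxxxxyxxyx$xXxX
  sorted[22] = yxxyx$xXxXyxXYXxYxxxxxx
sorted[3] = XxYxxxxxxyxxyx$xXxXyxXY

Answer: XxYxxxxxxyxxyx$xXxXyxXY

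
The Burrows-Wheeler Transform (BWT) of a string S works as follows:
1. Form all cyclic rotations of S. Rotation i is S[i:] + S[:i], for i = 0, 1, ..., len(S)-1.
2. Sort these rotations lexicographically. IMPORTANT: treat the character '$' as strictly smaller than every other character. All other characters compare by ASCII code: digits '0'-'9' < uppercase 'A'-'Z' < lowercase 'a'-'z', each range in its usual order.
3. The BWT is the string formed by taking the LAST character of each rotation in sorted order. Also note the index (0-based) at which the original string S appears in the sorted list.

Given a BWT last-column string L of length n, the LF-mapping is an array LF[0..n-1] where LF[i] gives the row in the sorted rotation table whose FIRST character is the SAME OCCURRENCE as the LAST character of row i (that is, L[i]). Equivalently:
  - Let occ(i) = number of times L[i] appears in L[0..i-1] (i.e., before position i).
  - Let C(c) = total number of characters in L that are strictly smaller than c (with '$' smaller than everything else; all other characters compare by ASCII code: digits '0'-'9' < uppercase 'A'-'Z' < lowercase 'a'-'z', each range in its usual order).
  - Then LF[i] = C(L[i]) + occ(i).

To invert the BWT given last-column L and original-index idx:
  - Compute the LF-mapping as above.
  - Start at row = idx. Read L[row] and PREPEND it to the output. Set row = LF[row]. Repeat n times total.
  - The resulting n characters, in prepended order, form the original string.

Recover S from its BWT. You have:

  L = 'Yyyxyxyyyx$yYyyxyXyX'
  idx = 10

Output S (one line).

Answer: yXyyyyxyXyyxyyYyxxY$

Derivation:
LF mapping: 3 9 10 5 11 6 12 13 14 7 0 15 4 16 17 8 18 1 19 2
Walk LF starting at row 10, prepending L[row]:
  step 1: row=10, L[10]='$', prepend. Next row=LF[10]=0
  step 2: row=0, L[0]='Y', prepend. Next row=LF[0]=3
  step 3: row=3, L[3]='x', prepend. Next row=LF[3]=5
  step 4: row=5, L[5]='x', prepend. Next row=LF[5]=6
  step 5: row=6, L[6]='y', prepend. Next row=LF[6]=12
  step 6: row=12, L[12]='Y', prepend. Next row=LF[12]=4
  step 7: row=4, L[4]='y', prepend. Next row=LF[4]=11
  step 8: row=11, L[11]='y', prepend. Next row=LF[11]=15
  step 9: row=15, L[15]='x', prepend. Next row=LF[15]=8
  step 10: row=8, L[8]='y', prepend. Next row=LF[8]=14
  step 11: row=14, L[14]='y', prepend. Next row=LF[14]=17
  step 12: row=17, L[17]='X', prepend. Next row=LF[17]=1
  step 13: row=1, L[1]='y', prepend. Next row=LF[1]=9
  step 14: row=9, L[9]='x', prepend. Next row=LF[9]=7
  step 15: row=7, L[7]='y', prepend. Next row=LF[7]=13
  step 16: row=13, L[13]='y', prepend. Next row=LF[13]=16
  step 17: row=16, L[16]='y', prepend. Next row=LF[16]=18
  step 18: row=18, L[18]='y', prepend. Next row=LF[18]=19
  step 19: row=19, L[19]='X', prepend. Next row=LF[19]=2
  step 20: row=2, L[2]='y', prepend. Next row=LF[2]=10
Reversed output: yXyyyyxyXyyxyyYyxxY$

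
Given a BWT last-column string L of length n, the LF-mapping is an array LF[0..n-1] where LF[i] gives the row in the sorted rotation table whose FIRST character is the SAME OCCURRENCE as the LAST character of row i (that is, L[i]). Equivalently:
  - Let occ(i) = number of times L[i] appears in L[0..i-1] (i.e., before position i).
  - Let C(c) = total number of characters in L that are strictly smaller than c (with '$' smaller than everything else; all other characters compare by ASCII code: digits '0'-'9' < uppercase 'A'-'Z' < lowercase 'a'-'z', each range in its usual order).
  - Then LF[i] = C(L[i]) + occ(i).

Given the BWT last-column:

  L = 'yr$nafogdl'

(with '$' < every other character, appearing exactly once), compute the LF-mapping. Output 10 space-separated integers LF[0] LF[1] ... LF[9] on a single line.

Char counts: '$':1, 'a':1, 'd':1, 'f':1, 'g':1, 'l':1, 'n':1, 'o':1, 'r':1, 'y':1
C (first-col start): C('$')=0, C('a')=1, C('d')=2, C('f')=3, C('g')=4, C('l')=5, C('n')=6, C('o')=7, C('r')=8, C('y')=9
L[0]='y': occ=0, LF[0]=C('y')+0=9+0=9
L[1]='r': occ=0, LF[1]=C('r')+0=8+0=8
L[2]='$': occ=0, LF[2]=C('$')+0=0+0=0
L[3]='n': occ=0, LF[3]=C('n')+0=6+0=6
L[4]='a': occ=0, LF[4]=C('a')+0=1+0=1
L[5]='f': occ=0, LF[5]=C('f')+0=3+0=3
L[6]='o': occ=0, LF[6]=C('o')+0=7+0=7
L[7]='g': occ=0, LF[7]=C('g')+0=4+0=4
L[8]='d': occ=0, LF[8]=C('d')+0=2+0=2
L[9]='l': occ=0, LF[9]=C('l')+0=5+0=5

Answer: 9 8 0 6 1 3 7 4 2 5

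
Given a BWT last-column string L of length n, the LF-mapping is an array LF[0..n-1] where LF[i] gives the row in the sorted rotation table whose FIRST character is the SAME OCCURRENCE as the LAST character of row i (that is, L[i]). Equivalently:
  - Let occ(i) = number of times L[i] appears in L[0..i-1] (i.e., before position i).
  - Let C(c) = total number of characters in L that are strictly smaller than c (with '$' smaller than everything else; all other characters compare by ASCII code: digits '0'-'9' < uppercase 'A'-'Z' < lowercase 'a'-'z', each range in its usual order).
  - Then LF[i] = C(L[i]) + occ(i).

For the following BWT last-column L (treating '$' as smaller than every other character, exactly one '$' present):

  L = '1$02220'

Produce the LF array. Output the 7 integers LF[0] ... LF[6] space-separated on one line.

Char counts: '$':1, '0':2, '1':1, '2':3
C (first-col start): C('$')=0, C('0')=1, C('1')=3, C('2')=4
L[0]='1': occ=0, LF[0]=C('1')+0=3+0=3
L[1]='$': occ=0, LF[1]=C('$')+0=0+0=0
L[2]='0': occ=0, LF[2]=C('0')+0=1+0=1
L[3]='2': occ=0, LF[3]=C('2')+0=4+0=4
L[4]='2': occ=1, LF[4]=C('2')+1=4+1=5
L[5]='2': occ=2, LF[5]=C('2')+2=4+2=6
L[6]='0': occ=1, LF[6]=C('0')+1=1+1=2

Answer: 3 0 1 4 5 6 2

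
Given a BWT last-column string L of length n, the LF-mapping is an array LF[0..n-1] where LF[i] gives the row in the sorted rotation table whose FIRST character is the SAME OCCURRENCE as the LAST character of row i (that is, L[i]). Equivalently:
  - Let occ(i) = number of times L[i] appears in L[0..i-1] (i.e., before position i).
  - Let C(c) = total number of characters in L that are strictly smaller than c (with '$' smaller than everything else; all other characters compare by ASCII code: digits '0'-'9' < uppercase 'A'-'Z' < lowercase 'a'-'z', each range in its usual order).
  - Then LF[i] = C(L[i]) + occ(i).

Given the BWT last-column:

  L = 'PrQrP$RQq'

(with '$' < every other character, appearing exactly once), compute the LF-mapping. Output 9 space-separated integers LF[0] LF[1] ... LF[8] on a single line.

Answer: 1 7 3 8 2 0 5 4 6

Derivation:
Char counts: '$':1, 'P':2, 'Q':2, 'R':1, 'q':1, 'r':2
C (first-col start): C('$')=0, C('P')=1, C('Q')=3, C('R')=5, C('q')=6, C('r')=7
L[0]='P': occ=0, LF[0]=C('P')+0=1+0=1
L[1]='r': occ=0, LF[1]=C('r')+0=7+0=7
L[2]='Q': occ=0, LF[2]=C('Q')+0=3+0=3
L[3]='r': occ=1, LF[3]=C('r')+1=7+1=8
L[4]='P': occ=1, LF[4]=C('P')+1=1+1=2
L[5]='$': occ=0, LF[5]=C('$')+0=0+0=0
L[6]='R': occ=0, LF[6]=C('R')+0=5+0=5
L[7]='Q': occ=1, LF[7]=C('Q')+1=3+1=4
L[8]='q': occ=0, LF[8]=C('q')+0=6+0=6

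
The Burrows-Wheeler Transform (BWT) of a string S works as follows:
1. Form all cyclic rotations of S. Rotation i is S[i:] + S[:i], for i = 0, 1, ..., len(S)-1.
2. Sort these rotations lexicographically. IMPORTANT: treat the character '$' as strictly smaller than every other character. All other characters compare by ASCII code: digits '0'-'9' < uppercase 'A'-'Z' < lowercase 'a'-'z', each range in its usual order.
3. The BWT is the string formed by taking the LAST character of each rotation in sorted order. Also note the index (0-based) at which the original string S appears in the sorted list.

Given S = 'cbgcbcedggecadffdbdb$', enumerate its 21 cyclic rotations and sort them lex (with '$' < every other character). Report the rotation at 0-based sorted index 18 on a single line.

Answer: gcbcedggecadffdbdb$cb

Derivation:
All 21 rotations (rotation i = S[i:]+S[:i]):
  rot[0] = cbgcbcedggecadffdbdb$
  rot[1] = bgcbcedggecadffdbdb$c
  rot[2] = gcbcedggecadffdbdb$cb
  rot[3] = cbcedggecadffdbdb$cbg
  rot[4] = bcedggecadffdbdb$cbgc
  rot[5] = cedggecadffdbdb$cbgcb
  rot[6] = edggecadffdbdb$cbgcbc
  rot[7] = dggecadffdbdb$cbgcbce
  rot[8] = ggecadffdbdb$cbgcbced
  rot[9] = gecadffdbdb$cbgcbcedg
  rot[10] = ecadffdbdb$cbgcbcedgg
  rot[11] = cadffdbdb$cbgcbcedgge
  rot[12] = adffdbdb$cbgcbcedggec
  rot[13] = dffdbdb$cbgcbcedggeca
  rot[14] = ffdbdb$cbgcbcedggecad
  rot[15] = fdbdb$cbgcbcedggecadf
  rot[16] = dbdb$cbgcbcedggecadff
  rot[17] = bdb$cbgcbcedggecadffd
  rot[18] = db$cbgcbcedggecadffdb
  rot[19] = b$cbgcbcedggecadffdbd
  rot[20] = $cbgcbcedggecadffdbdb
Sorted (with $ < everything):
  sorted[0] = $cbgcbcedggecadffdbdb
  sorted[1] = adffdbdb$cbgcbcedggec
  sorted[2] = b$cbgcbcedggecadffdbd
  sorted[3] = bcedggecadffdbdb$cbgc
  sorted[4] = bdb$cbgcbcedggecadffd
  sorted[5] = bgcbcedggecadffdbdb$c
  sorted[6] = cadffdbdb$cbgcbcedgge
  sorted[7] = cbcedggecadffdbdb$cbg
  sorted[8] = cbgcbcedggecadffdbdb$
  sorted[9] = cedggecadffdbdb$cbgcb
  sorted[10] = db$cbgcbcedggecadffdb
  sorted[11] = dbdb$cbgcbcedggecadff
  sorted[12] = dffdbdb$cbgcbcedggeca
  sorted[13] = dggecadffdbdb$cbgcbce
  sorted[14] = ecadffdbdb$cbgcbcedgg
  sorted[15] = edggecadffdbdb$cbgcbc
  sorted[16] = fdbdb$cbgcbcedggecadf
  sorted[17] = ffdbdb$cbgcbcedggecad
  sorted[18] = gcbcedggecadffdbdb$cb
  sorted[19] = gecadffdbdb$cbgcbcedg
  sorted[20] = ggecadffdbdb$cbgcbced
sorted[18] = gcbcedggecadffdbdb$cb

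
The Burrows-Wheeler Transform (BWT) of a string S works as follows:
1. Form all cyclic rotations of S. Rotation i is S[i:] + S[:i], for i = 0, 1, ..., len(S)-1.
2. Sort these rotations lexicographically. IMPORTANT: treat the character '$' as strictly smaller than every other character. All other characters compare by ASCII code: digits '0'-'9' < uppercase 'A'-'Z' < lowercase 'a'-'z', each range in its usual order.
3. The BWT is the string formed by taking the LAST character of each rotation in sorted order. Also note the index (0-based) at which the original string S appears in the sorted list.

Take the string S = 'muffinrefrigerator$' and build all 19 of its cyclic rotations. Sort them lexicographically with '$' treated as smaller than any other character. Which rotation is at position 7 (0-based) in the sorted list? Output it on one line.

All 19 rotations (rotation i = S[i:]+S[:i]):
  rot[0] = muffinrefrigerator$
  rot[1] = uffinrefrigerator$m
  rot[2] = ffinrefrigerator$mu
  rot[3] = finrefrigerator$muf
  rot[4] = inrefrigerator$muff
  rot[5] = nrefrigerator$muffi
  rot[6] = refrigerator$muffin
  rot[7] = efrigerator$muffinr
  rot[8] = frigerator$muffinre
  rot[9] = rigerator$muffinref
  rot[10] = igerator$muffinrefr
  rot[11] = gerator$muffinrefri
  rot[12] = erator$muffinrefrig
  rot[13] = rator$muffinrefrige
  rot[14] = ator$muffinrefriger
  rot[15] = tor$muffinrefrigera
  rot[16] = or$muffinrefrigerat
  rot[17] = r$muffinrefrigerato
  rot[18] = $muffinrefrigerator
Sorted (with $ < everything):
  sorted[0] = $muffinrefrigerator
  sorted[1] = ator$muffinrefriger
  sorted[2] = efrigerator$muffinr
  sorted[3] = erator$muffinrefrig
  sorted[4] = ffinrefrigerator$mu
  sorted[5] = finrefrigerator$muf
  sorted[6] = frigerator$muffinre
  sorted[7] = gerator$muffinrefri
  sorted[8] = igerator$muffinrefr
  sorted[9] = inrefrigerator$muff
  sorted[10] = muffinrefrigerator$
  sorted[11] = nrefrigerator$muffi
  sorted[12] = or$muffinrefrigerat
  sorted[13] = r$muffinrefrigerato
  sorted[14] = rator$muffinrefrige
  sorted[15] = refrigerator$muffin
  sorted[16] = rigerator$muffinref
  sorted[17] = tor$muffinrefrigera
  sorted[18] = uffinrefrigerator$m
sorted[7] = gerator$muffinrefri

Answer: gerator$muffinrefri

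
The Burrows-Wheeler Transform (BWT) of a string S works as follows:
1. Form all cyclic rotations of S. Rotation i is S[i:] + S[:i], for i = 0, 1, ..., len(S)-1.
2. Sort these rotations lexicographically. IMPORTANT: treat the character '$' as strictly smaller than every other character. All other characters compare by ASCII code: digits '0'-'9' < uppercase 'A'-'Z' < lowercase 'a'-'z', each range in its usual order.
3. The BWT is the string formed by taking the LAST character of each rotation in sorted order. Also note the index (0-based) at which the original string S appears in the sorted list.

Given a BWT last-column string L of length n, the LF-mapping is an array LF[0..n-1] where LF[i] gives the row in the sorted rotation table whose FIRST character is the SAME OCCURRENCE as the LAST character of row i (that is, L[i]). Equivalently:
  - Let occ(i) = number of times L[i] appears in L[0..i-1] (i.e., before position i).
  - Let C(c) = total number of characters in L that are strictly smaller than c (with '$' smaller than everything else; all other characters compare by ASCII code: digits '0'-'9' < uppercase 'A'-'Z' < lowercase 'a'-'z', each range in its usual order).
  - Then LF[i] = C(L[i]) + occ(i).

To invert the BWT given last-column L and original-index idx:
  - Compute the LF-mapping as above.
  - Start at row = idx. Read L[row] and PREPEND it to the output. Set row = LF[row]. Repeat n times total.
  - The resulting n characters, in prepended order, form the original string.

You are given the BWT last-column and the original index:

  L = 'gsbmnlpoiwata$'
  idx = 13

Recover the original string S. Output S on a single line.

LF mapping: 4 11 3 7 8 6 10 9 5 13 1 12 2 0
Walk LF starting at row 13, prepending L[row]:
  step 1: row=13, L[13]='$', prepend. Next row=LF[13]=0
  step 2: row=0, L[0]='g', prepend. Next row=LF[0]=4
  step 3: row=4, L[4]='n', prepend. Next row=LF[4]=8
  step 4: row=8, L[8]='i', prepend. Next row=LF[8]=5
  step 5: row=5, L[5]='l', prepend. Next row=LF[5]=6
  step 6: row=6, L[6]='p', prepend. Next row=LF[6]=10
  step 7: row=10, L[10]='a', prepend. Next row=LF[10]=1
  step 8: row=1, L[1]='s', prepend. Next row=LF[1]=11
  step 9: row=11, L[11]='t', prepend. Next row=LF[11]=12
  step 10: row=12, L[12]='a', prepend. Next row=LF[12]=2
  step 11: row=2, L[2]='b', prepend. Next row=LF[2]=3
  step 12: row=3, L[3]='m', prepend. Next row=LF[3]=7
  step 13: row=7, L[7]='o', prepend. Next row=LF[7]=9
  step 14: row=9, L[9]='w', prepend. Next row=LF[9]=13
Reversed output: wombatsapling$

Answer: wombatsapling$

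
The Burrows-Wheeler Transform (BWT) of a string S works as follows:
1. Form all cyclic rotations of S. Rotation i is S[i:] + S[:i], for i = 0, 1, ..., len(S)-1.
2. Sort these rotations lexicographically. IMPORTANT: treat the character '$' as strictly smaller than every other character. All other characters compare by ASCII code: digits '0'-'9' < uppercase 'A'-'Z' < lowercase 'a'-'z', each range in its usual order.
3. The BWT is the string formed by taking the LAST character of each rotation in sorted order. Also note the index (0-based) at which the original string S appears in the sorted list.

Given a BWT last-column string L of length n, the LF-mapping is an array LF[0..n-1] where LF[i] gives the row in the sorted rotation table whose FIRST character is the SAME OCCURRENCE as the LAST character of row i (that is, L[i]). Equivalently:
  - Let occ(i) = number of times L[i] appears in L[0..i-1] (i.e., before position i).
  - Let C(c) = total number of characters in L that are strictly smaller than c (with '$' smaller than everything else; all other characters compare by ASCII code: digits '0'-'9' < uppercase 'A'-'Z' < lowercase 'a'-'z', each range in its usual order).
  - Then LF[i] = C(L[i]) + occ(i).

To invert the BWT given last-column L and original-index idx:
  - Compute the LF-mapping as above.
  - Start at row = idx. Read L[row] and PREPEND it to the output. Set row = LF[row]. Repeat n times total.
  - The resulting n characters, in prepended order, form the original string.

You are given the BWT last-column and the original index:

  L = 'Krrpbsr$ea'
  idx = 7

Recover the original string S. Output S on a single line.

LF mapping: 1 6 7 5 3 9 8 0 4 2
Walk LF starting at row 7, prepending L[row]:
  step 1: row=7, L[7]='$', prepend. Next row=LF[7]=0
  step 2: row=0, L[0]='K', prepend. Next row=LF[0]=1
  step 3: row=1, L[1]='r', prepend. Next row=LF[1]=6
  step 4: row=6, L[6]='r', prepend. Next row=LF[6]=8
  step 5: row=8, L[8]='e', prepend. Next row=LF[8]=4
  step 6: row=4, L[4]='b', prepend. Next row=LF[4]=3
  step 7: row=3, L[3]='p', prepend. Next row=LF[3]=5
  step 8: row=5, L[5]='s', prepend. Next row=LF[5]=9
  step 9: row=9, L[9]='a', prepend. Next row=LF[9]=2
  step 10: row=2, L[2]='r', prepend. Next row=LF[2]=7
Reversed output: raspberrK$

Answer: raspberrK$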